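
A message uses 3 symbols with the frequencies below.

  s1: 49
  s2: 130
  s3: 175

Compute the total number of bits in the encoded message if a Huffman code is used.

Greedily combine the two least-frequent nodes:
s1(49) + s2(130) → 179
s3(175) + 179 → 354
The encoded length is the sum of every internal node's weight: 179 + 354 = 533 bits.

533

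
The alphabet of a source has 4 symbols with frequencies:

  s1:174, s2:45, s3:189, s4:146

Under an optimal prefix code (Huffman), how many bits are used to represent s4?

2

Huffman merges, smallest pair first:
merge s2(45) and s4(146): 191
merge s1(174) and s3(189): 363
merge 191 and 363: 554
s4 sits 2 levels below the root, so its codeword is 2 bits.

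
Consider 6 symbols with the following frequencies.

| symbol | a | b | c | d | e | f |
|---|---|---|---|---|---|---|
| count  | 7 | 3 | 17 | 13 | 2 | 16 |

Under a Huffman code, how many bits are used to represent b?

4

Huffman merges, smallest pair first:
merge e(2) and b(3): 5
merge 5 and a(7): 12
merge 12 and d(13): 25
merge f(16) and c(17): 33
merge 25 and 33: 58
b sits 4 levels below the root, so its codeword is 4 bits.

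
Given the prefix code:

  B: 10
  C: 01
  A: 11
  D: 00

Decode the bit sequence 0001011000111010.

DCCBDABB

Read left to right; each codeword is recognised as soon as it completes (prefix code):
  00→D | 01→C | 01→C | 10→B | 00→D | 11→A | 10→B | 10→B
Decoded message: DCCBDABB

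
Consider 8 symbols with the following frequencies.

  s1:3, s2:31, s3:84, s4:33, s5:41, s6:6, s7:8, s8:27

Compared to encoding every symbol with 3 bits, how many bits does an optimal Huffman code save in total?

Fixed-length: 3 bits × 233 symbols = 699 bits.
Huffman merges:
s1(3) + s6(6) → 9
s7(8) + 9 → 17
17 + s8(27) → 44
s2(31) + s4(33) → 64
s5(41) + 44 → 85
64 + s3(84) → 148
85 + 148 → 233
Huffman total = 9 + 17 + 44 + 64 + 85 + 148 + 233 = 600 bits.
Saving = 699 − 600 = 99 bits.

99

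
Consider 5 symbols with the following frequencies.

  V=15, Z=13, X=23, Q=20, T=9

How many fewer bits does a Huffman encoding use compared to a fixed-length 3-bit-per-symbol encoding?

Fixed-length: 3 bits × 80 symbols = 240 bits.
Huffman merges:
T(9) + Z(13) → 22
V(15) + Q(20) → 35
22 + X(23) → 45
35 + 45 → 80
Huffman total = 22 + 35 + 45 + 80 = 182 bits.
Saving = 240 − 182 = 58 bits.

58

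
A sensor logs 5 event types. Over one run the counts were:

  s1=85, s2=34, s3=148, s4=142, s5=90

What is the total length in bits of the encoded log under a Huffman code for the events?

Merge the two smallest weights repeatedly:
merge s2(34) and s1(85): 119
merge s5(90) and 119: 209
merge s4(142) and s3(148): 290
merge 209 and 290: 499
Total encoded bits = sum of merged weights = 119 + 209 + 290 + 499 = 1117.

1117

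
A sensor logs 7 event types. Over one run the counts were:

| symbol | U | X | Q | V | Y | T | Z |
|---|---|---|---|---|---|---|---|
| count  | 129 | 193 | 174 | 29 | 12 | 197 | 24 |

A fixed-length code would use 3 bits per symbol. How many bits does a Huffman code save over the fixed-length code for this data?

463

Fixed-length: 3 bits × 758 symbols = 2274 bits.
Huffman merges:
Y(12) + Z(24) → 36
V(29) + 36 → 65
65 + U(129) → 194
Q(174) + X(193) → 367
194 + T(197) → 391
367 + 391 → 758
Huffman total = 36 + 65 + 194 + 367 + 391 + 758 = 1811 bits.
Saving = 2274 − 1811 = 463 bits.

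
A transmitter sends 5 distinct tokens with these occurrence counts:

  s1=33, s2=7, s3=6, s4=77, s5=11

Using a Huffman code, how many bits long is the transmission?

Build the Huffman tree bottom-up:
merge s3(6) and s2(7): 13
merge s5(11) and 13: 24
merge 24 and s1(33): 57
merge 57 and s4(77): 134
Total encoded bits = sum of merged weights = 13 + 24 + 57 + 134 = 228.

228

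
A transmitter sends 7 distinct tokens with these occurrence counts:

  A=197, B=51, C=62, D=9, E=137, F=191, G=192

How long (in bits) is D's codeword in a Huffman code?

5

Huffman merges, smallest pair first:
merge D(9) and B(51): 60
merge 60 and C(62): 122
merge 122 and E(137): 259
merge F(191) and G(192): 383
merge A(197) and 259: 456
merge 383 and 456: 839
D sits 5 levels below the root, so its codeword is 5 bits.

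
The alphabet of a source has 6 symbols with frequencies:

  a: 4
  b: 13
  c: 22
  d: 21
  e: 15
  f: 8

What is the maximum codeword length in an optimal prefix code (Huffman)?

Merge the two lowest-weight nodes at each step:
merge a(4) and f(8): 12
merge 12 and b(13): 25
merge e(15) and d(21): 36
merge c(22) and 25: 47
merge 36 and 47: 83
The first pair merged (a, f) ends up deepest, at depth 4.

4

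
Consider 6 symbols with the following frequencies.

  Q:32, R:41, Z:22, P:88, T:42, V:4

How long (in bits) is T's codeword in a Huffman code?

3

Huffman merges, smallest pair first:
combine V(4), Z(22) → 26
combine 26, Q(32) → 58
combine R(41), T(42) → 83
combine 58, 83 → 141
combine P(88), 141 → 229
The subtree containing T is merged 3 times, so code length = 3.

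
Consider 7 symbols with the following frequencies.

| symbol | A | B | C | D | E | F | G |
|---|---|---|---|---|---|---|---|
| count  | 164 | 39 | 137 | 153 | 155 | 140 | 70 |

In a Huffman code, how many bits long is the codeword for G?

4

Repeatedly merge the two smallest:
B(39) + G(70) → 109
109 + C(137) → 246
F(140) + D(153) → 293
E(155) + A(164) → 319
246 + 293 → 539
319 + 539 → 858
The subtree containing G is merged 4 times, so code length = 4.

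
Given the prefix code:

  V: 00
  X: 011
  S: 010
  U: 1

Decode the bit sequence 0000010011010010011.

VVSXSSX

Read left to right; each codeword is recognised as soon as it completes (prefix code):
  00→V | 00→V | 010→S | 011→X | 010→S | 010→S | 011→X
Decoded message: VVSXSSX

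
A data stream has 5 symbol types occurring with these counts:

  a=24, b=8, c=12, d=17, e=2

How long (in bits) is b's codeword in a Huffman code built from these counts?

Repeatedly merge the two smallest:
e(2) + b(8) → 10
10 + c(12) → 22
d(17) + 22 → 39
a(24) + 39 → 63
b's leaf is at depth 4, giving a 4-bit codeword.

4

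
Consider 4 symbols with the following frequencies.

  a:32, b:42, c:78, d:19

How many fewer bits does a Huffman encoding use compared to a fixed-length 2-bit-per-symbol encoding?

Fixed-length: 2 bits × 171 symbols = 342 bits.
Huffman merges:
merge d(19) and a(32): 51
merge b(42) and 51: 93
merge c(78) and 93: 171
Huffman total = 51 + 93 + 171 = 315 bits.
Saving = 342 − 315 = 27 bits.

27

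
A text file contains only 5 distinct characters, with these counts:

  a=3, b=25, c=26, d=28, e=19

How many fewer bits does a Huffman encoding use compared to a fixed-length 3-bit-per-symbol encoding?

79

Fixed-length: 3 bits × 101 symbols = 303 bits.
Huffman merges:
merge a(3) and e(19): 22
merge 22 and b(25): 47
merge c(26) and d(28): 54
merge 47 and 54: 101
Huffman total = 22 + 47 + 54 + 101 = 224 bits.
Saving = 303 − 224 = 79 bits.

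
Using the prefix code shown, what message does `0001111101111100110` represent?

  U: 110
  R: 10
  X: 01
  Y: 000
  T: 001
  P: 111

YPUPUXR

Read left to right; each codeword is recognised as soon as it completes (prefix code):
  000→Y | 111→P | 110→U | 111→P | 110→U | 01→X | 10→R
Decoded message: YPUPUXR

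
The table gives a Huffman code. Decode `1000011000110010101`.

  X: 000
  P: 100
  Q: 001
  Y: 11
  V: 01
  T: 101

PQPVPTV

Read left to right; each codeword is recognised as soon as it completes (prefix code):
  100→P | 001→Q | 100→P | 01→V | 100→P | 101→T | 01→V
Decoded message: PQPVPTV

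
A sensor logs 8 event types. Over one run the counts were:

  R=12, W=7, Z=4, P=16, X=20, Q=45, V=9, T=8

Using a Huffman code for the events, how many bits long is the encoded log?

Build the Huffman tree bottom-up:
combine Z(4), W(7) → 11
combine T(8), V(9) → 17
combine 11, R(12) → 23
combine P(16), 17 → 33
combine X(20), 23 → 43
combine 33, 43 → 76
combine Q(45), 76 → 121
Total encoded bits = sum of merged weights = 11 + 17 + 23 + 33 + 43 + 76 + 121 = 324.

324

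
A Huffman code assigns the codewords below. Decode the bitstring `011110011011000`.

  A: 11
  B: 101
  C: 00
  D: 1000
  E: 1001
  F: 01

Read left to right; each codeword is recognised as soon as it completes (prefix code):
  01→F | 11→A | 1001→E | 101→B | 1000→D
Decoded message: FAEBD

FAEBD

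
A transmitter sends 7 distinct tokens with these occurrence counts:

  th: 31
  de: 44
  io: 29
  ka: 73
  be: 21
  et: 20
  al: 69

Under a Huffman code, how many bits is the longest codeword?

4

Merge the two lowest-weight nodes at each step:
et(20) + be(21) → 41
io(29) + th(31) → 60
41 + de(44) → 85
60 + al(69) → 129
ka(73) + 85 → 158
129 + 158 → 287
Maximum depth reached is 4.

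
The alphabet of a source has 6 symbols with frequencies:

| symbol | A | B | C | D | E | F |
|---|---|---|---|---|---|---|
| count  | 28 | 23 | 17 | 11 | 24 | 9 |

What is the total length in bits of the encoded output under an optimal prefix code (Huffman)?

Build the Huffman tree bottom-up:
combine F(9), D(11) → 20
combine C(17), 20 → 37
combine B(23), E(24) → 47
combine A(28), 37 → 65
combine 47, 65 → 112
Total encoded bits = sum of merged weights = 20 + 37 + 47 + 65 + 112 = 281.

281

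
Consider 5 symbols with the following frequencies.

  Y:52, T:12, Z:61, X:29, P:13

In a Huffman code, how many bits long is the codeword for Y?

2

Huffman merges, smallest pair first:
combine T(12), P(13) → 25
combine 25, X(29) → 54
combine Y(52), 54 → 106
combine Z(61), 106 → 167
The subtree containing Y is merged 2 times, so code length = 2.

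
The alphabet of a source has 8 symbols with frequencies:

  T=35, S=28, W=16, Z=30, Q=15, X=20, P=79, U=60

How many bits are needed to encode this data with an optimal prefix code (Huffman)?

789

Build the Huffman tree bottom-up:
merge Q(15) and W(16): 31
merge X(20) and S(28): 48
merge Z(30) and 31: 61
merge T(35) and 48: 83
merge U(60) and 61: 121
merge P(79) and 83: 162
merge 121 and 162: 283
The encoded length is the sum of every internal node's weight: 31 + 48 + 61 + 83 + 121 + 162 + 283 = 789 bits.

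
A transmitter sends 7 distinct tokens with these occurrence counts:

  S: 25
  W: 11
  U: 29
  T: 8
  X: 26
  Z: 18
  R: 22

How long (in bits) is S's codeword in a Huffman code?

Repeatedly merge the two smallest:
T(8) + W(11) → 19
Z(18) + 19 → 37
R(22) + S(25) → 47
X(26) + U(29) → 55
37 + 47 → 84
55 + 84 → 139
The subtree containing S is merged 3 times, so code length = 3.

3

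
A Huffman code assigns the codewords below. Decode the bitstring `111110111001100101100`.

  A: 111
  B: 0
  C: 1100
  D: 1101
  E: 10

ADCCEC

Read left to right; each codeword is recognised as soon as it completes (prefix code):
  111→A | 1101→D | 1100→C | 1100→C | 10→E | 1100→C
Decoded message: ADCCEC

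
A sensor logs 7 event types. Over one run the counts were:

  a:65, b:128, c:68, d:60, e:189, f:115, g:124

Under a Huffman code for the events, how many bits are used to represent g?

3

Repeatedly merge the two smallest:
d(60) + a(65) → 125
c(68) + f(115) → 183
g(124) + 125 → 249
b(128) + 183 → 311
e(189) + 249 → 438
311 + 438 → 749
g's leaf is at depth 3, giving a 3-bit codeword.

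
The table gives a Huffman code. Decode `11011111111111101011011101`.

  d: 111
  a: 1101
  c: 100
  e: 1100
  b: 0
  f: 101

Read left to right; each codeword is recognised as soon as it completes (prefix code):
  1101→a | 111→d | 111→d | 111→d | 1101→a | 0→b | 1101→a | 1101→a
Decoded message: adddabaa

adddabaa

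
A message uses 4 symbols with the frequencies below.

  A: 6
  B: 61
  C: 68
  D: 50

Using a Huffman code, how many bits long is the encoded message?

Build the Huffman tree bottom-up:
merge A(6) and D(50): 56
merge 56 and B(61): 117
merge C(68) and 117: 185
The encoded length is the sum of every internal node's weight: 56 + 117 + 185 = 358 bits.

358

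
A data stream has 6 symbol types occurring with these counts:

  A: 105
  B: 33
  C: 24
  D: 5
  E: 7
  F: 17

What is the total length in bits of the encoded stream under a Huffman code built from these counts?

Build the Huffman tree bottom-up:
D(5) + E(7) → 12
12 + F(17) → 29
C(24) + 29 → 53
B(33) + 53 → 86
86 + A(105) → 191
Each symbol's bit-cost is frequency × depth; summing gives 371 bits (equivalently 12 + 29 + 53 + 86 + 191).

371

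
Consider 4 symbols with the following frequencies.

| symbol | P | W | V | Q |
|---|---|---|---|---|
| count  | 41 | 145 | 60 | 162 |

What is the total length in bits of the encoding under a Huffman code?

755

Merge the two smallest weights repeatedly:
P(41) + V(60) → 101
101 + W(145) → 246
Q(162) + 246 → 408
The encoded length is the sum of every internal node's weight: 101 + 246 + 408 = 755 bits.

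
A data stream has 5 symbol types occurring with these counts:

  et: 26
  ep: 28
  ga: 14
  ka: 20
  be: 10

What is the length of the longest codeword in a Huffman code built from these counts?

3

Merge the two lowest-weight nodes at each step:
be(10) + ga(14) → 24
ka(20) + 24 → 44
et(26) + ep(28) → 54
44 + 54 → 98
The first pair merged (be, ga) ends up deepest, at depth 3.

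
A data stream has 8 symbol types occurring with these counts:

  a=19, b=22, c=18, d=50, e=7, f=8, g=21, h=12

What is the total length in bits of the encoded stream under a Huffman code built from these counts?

Greedily combine the two least-frequent nodes:
combine e(7), f(8) → 15
combine h(12), 15 → 27
combine c(18), a(19) → 37
combine g(21), b(22) → 43
combine 27, 37 → 64
combine 43, d(50) → 93
combine 64, 93 → 157
Total encoded bits = sum of merged weights = 15 + 27 + 37 + 43 + 64 + 93 + 157 = 436.

436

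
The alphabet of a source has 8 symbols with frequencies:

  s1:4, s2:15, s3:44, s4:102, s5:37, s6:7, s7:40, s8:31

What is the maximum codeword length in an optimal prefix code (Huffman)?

6

Merge the two lowest-weight nodes at each step:
combine s1(4), s6(7) → 11
combine 11, s2(15) → 26
combine 26, s8(31) → 57
combine s5(37), s7(40) → 77
combine s3(44), 57 → 101
combine 77, 101 → 178
combine s4(102), 178 → 280
The first pair merged (s1, s6) ends up deepest, at depth 6.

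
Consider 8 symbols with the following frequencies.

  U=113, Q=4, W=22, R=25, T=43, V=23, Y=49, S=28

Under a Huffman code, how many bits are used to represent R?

Huffman merges, smallest pair first:
Q(4) + W(22) → 26
V(23) + R(25) → 48
26 + S(28) → 54
T(43) + 48 → 91
Y(49) + 54 → 103
91 + 103 → 194
U(113) + 194 → 307
R's leaf is at depth 4, giving a 4-bit codeword.

4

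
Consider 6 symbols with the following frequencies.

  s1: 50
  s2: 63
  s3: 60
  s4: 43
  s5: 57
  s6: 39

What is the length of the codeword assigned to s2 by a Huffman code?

2

Repeatedly merge the two smallest:
s6(39) + s4(43) → 82
s1(50) + s5(57) → 107
s3(60) + s2(63) → 123
82 + 107 → 189
123 + 189 → 312
s2 sits 2 levels below the root, so its codeword is 2 bits.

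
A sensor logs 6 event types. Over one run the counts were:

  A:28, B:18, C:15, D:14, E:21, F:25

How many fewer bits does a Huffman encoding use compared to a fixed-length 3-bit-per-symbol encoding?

Fixed-length: 3 bits × 121 symbols = 363 bits.
Huffman merges:
combine D(14), C(15) → 29
combine B(18), E(21) → 39
combine F(25), A(28) → 53
combine 29, 39 → 68
combine 53, 68 → 121
Huffman total = 29 + 39 + 53 + 68 + 121 = 310 bits.
Saving = 363 − 310 = 53 bits.

53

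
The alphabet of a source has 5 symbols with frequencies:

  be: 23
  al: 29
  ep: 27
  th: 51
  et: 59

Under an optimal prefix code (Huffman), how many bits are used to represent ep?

Huffman merges, smallest pair first:
be(23) + ep(27) → 50
al(29) + 50 → 79
th(51) + et(59) → 110
79 + 110 → 189
The subtree containing ep is merged 3 times, so code length = 3.

3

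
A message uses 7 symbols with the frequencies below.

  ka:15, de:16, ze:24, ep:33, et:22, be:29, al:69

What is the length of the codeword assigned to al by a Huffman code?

2

Huffman merges, smallest pair first:
merge ka(15) and de(16): 31
merge et(22) and ze(24): 46
merge be(29) and 31: 60
merge ep(33) and 46: 79
merge 60 and al(69): 129
merge 79 and 129: 208
al's leaf is at depth 2, giving a 2-bit codeword.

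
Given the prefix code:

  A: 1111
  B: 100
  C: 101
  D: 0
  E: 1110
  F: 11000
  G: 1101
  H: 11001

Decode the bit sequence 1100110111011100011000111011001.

HCGFFEH

Read left to right; each codeword is recognised as soon as it completes (prefix code):
  11001→H | 101→C | 1101→G | 11000→F | 11000→F | 1110→E | 11001→H
Decoded message: HCGFFEH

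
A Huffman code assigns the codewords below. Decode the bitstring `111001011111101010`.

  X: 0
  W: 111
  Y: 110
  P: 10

WXXPWWXPP

Read left to right; each codeword is recognised as soon as it completes (prefix code):
  111→W | 0→X | 0→X | 10→P | 111→W | 111→W | 0→X | 10→P | 10→P
Decoded message: WXXPWWXPP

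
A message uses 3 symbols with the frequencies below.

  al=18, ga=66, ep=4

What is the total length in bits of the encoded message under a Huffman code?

110

Greedily combine the two least-frequent nodes:
merge ep(4) and al(18): 22
merge 22 and ga(66): 88
The encoded length is the sum of every internal node's weight: 22 + 88 = 110 bits.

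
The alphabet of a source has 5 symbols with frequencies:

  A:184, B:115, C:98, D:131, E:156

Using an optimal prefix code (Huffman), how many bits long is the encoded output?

Build the Huffman tree bottom-up:
combine C(98), B(115) → 213
combine D(131), E(156) → 287
combine A(184), 213 → 397
combine 287, 397 → 684
Total encoded bits = sum of merged weights = 213 + 287 + 397 + 684 = 1581.

1581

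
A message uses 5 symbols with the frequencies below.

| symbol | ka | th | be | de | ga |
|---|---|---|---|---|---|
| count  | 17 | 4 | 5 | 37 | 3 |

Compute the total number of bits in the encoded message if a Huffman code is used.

Build the Huffman tree bottom-up:
combine ga(3), th(4) → 7
combine be(5), 7 → 12
combine 12, ka(17) → 29
combine 29, de(37) → 66
Each symbol's bit-cost is frequency × depth; summing gives 114 bits (equivalently 7 + 12 + 29 + 66).

114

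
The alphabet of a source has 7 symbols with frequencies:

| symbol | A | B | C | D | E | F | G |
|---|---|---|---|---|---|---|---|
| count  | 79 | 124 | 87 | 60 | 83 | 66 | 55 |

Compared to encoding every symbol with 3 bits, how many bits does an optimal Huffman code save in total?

Fixed-length: 3 bits × 554 symbols = 1662 bits.
Huffman merges:
G(55) + D(60) → 115
F(66) + A(79) → 145
E(83) + C(87) → 170
115 + B(124) → 239
145 + 170 → 315
239 + 315 → 554
Huffman total = 115 + 145 + 170 + 239 + 315 + 554 = 1538 bits.
Saving = 1662 − 1538 = 124 bits.

124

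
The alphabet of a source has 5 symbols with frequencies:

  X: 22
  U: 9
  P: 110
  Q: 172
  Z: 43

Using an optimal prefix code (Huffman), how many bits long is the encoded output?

645

Merge the two smallest weights repeatedly:
U(9) + X(22) → 31
31 + Z(43) → 74
74 + P(110) → 184
Q(172) + 184 → 356
The encoded length is the sum of every internal node's weight: 31 + 74 + 184 + 356 = 645 bits.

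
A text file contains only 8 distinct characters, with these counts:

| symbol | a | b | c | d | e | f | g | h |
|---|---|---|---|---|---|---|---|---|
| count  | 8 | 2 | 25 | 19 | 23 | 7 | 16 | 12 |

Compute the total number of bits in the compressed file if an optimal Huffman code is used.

314

Greedily combine the two least-frequent nodes:
b(2) + f(7) → 9
a(8) + 9 → 17
h(12) + g(16) → 28
17 + d(19) → 36
e(23) + c(25) → 48
28 + 36 → 64
48 + 64 → 112
The encoded length is the sum of every internal node's weight: 9 + 17 + 28 + 36 + 48 + 64 + 112 = 314 bits.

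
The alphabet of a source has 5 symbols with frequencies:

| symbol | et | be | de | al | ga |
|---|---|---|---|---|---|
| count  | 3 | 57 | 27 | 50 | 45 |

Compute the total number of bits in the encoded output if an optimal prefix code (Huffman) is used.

Build the Huffman tree bottom-up:
et(3) + de(27) → 30
30 + ga(45) → 75
al(50) + be(57) → 107
75 + 107 → 182
The encoded length is the sum of every internal node's weight: 30 + 75 + 107 + 182 = 394 bits.

394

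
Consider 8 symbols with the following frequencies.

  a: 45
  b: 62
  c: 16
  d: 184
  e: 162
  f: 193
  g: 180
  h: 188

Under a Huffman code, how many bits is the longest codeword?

5

Merge the two lowest-weight nodes at each step:
combine c(16), a(45) → 61
combine 61, b(62) → 123
combine 123, e(162) → 285
combine g(180), d(184) → 364
combine h(188), f(193) → 381
combine 285, 364 → 649
combine 381, 649 → 1030
Maximum depth reached is 5.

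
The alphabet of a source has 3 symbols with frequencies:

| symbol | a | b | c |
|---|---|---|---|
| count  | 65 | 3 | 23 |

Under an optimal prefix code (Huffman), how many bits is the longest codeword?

2

Merge the two lowest-weight nodes at each step:
merge b(3) and c(23): 26
merge 26 and a(65): 91
The first pair merged (b, c) ends up deepest, at depth 2.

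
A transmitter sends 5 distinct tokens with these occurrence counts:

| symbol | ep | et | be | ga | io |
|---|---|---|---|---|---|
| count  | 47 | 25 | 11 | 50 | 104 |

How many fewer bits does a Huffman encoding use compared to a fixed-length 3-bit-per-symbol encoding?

Fixed-length: 3 bits × 237 symbols = 711 bits.
Huffman merges:
combine be(11), et(25) → 36
combine 36, ep(47) → 83
combine ga(50), 83 → 133
combine io(104), 133 → 237
Huffman total = 36 + 83 + 133 + 237 = 489 bits.
Saving = 711 − 489 = 222 bits.

222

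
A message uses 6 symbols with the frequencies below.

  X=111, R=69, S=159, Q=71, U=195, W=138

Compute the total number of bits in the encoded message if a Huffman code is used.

Greedily combine the two least-frequent nodes:
combine R(69), Q(71) → 140
combine X(111), W(138) → 249
combine 140, S(159) → 299
combine U(195), 249 → 444
combine 299, 444 → 743
Total encoded bits = sum of merged weights = 140 + 249 + 299 + 444 + 743 = 1875.

1875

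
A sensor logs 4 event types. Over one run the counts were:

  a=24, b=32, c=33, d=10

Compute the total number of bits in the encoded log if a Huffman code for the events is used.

198

Greedily combine the two least-frequent nodes:
merge d(10) and a(24): 34
merge b(32) and c(33): 65
merge 34 and 65: 99
Each symbol's bit-cost is frequency × depth; summing gives 198 bits (equivalently 34 + 65 + 99).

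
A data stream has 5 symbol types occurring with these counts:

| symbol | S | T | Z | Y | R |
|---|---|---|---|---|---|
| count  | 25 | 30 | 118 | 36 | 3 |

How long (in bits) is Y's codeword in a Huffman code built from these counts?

Repeatedly merge the two smallest:
merge R(3) and S(25): 28
merge 28 and T(30): 58
merge Y(36) and 58: 94
merge 94 and Z(118): 212
Y sits 2 levels below the root, so its codeword is 2 bits.

2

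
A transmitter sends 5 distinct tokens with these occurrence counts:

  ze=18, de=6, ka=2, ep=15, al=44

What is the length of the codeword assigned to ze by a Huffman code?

Build the tree from the bottom:
combine ka(2), de(6) → 8
combine 8, ep(15) → 23
combine ze(18), 23 → 41
combine 41, al(44) → 85
ze sits 2 levels below the root, so its codeword is 2 bits.

2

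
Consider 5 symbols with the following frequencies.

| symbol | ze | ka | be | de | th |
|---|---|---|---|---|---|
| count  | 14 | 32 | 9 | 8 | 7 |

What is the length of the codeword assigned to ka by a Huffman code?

Repeatedly merge the two smallest:
merge th(7) and de(8): 15
merge be(9) and ze(14): 23
merge 15 and 23: 38
merge ka(32) and 38: 70
ka is merged only at the final step, so code length = 1.

1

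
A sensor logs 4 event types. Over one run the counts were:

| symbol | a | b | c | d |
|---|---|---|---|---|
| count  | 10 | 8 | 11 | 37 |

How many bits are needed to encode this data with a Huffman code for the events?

Merge the two smallest weights repeatedly:
b(8) + a(10) → 18
c(11) + 18 → 29
29 + d(37) → 66
The encoded length is the sum of every internal node's weight: 18 + 29 + 66 = 113 bits.

113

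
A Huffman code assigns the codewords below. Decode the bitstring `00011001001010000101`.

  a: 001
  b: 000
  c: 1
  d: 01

bccaadbdd

Read left to right; each codeword is recognised as soon as it completes (prefix code):
  000→b | 1→c | 1→c | 001→a | 001→a | 01→d | 000→b | 01→d | 01→d
Decoded message: bccaadbdd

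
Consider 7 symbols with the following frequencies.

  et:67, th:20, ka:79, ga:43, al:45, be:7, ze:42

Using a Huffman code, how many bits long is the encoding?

790

Greedily combine the two least-frequent nodes:
merge be(7) and th(20): 27
merge 27 and ze(42): 69
merge ga(43) and al(45): 88
merge et(67) and 69: 136
merge ka(79) and 88: 167
merge 136 and 167: 303
Each symbol's bit-cost is frequency × depth; summing gives 790 bits (equivalently 27 + 69 + 88 + 136 + 167 + 303).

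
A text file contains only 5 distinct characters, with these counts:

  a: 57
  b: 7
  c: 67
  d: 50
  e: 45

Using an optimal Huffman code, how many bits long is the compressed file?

Build the Huffman tree bottom-up:
merge b(7) and e(45): 52
merge d(50) and 52: 102
merge a(57) and c(67): 124
merge 102 and 124: 226
Total encoded bits = sum of merged weights = 52 + 102 + 124 + 226 = 504.

504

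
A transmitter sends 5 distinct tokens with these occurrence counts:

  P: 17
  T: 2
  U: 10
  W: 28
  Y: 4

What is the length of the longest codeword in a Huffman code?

4

Merge the two lowest-weight nodes at each step:
merge T(2) and Y(4): 6
merge 6 and U(10): 16
merge 16 and P(17): 33
merge W(28) and 33: 61
The rarest symbols sit at the bottom; the longest codeword is 4 bits.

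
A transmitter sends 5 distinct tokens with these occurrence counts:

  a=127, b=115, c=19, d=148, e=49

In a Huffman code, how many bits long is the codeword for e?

Build the tree from the bottom:
combine c(19), e(49) → 68
combine 68, b(115) → 183
combine a(127), d(148) → 275
combine 183, 275 → 458
e sits 3 levels below the root, so its codeword is 3 bits.

3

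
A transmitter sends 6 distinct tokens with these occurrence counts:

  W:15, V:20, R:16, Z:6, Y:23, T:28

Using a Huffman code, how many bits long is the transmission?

Build the Huffman tree bottom-up:
merge Z(6) and W(15): 21
merge R(16) and V(20): 36
merge 21 and Y(23): 44
merge T(28) and 36: 64
merge 44 and 64: 108
Total encoded bits = sum of merged weights = 21 + 36 + 44 + 64 + 108 = 273.

273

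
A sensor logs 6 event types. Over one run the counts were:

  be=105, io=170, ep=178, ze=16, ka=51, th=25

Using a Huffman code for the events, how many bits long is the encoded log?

Greedily combine the two least-frequent nodes:
ze(16) + th(25) → 41
41 + ka(51) → 92
92 + be(105) → 197
io(170) + ep(178) → 348
197 + 348 → 545
Each symbol's bit-cost is frequency × depth; summing gives 1223 bits (equivalently 41 + 92 + 197 + 348 + 545).

1223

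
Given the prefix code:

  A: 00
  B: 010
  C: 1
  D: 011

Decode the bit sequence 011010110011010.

Read left to right; each codeword is recognised as soon as it completes (prefix code):
  011→D | 010→B | 1→C | 1→C | 00→A | 1→C | 1→C | 010→B
Decoded message: DBCCACCB

DBCCACCB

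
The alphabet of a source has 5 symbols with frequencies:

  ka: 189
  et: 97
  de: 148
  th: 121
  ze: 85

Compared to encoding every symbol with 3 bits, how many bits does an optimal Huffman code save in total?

458

Fixed-length: 3 bits × 640 symbols = 1920 bits.
Huffman merges:
merge ze(85) and et(97): 182
merge th(121) and de(148): 269
merge 182 and ka(189): 371
merge 269 and 371: 640
Huffman total = 182 + 269 + 371 + 640 = 1462 bits.
Saving = 1920 − 1462 = 458 bits.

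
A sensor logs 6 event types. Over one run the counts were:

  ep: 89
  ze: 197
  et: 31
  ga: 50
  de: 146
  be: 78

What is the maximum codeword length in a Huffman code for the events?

Merge the two lowest-weight nodes at each step:
et(31) + ga(50) → 81
be(78) + 81 → 159
ep(89) + de(146) → 235
159 + ze(197) → 356
235 + 356 → 591
The rarest symbols sit at the bottom; the longest codeword is 4 bits.

4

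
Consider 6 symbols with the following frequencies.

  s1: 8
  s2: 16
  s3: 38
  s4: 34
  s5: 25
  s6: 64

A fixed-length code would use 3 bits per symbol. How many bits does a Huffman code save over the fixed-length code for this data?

Fixed-length: 3 bits × 185 symbols = 555 bits.
Huffman merges:
combine s1(8), s2(16) → 24
combine 24, s5(25) → 49
combine s4(34), s3(38) → 72
combine 49, s6(64) → 113
combine 72, 113 → 185
Huffman total = 24 + 49 + 72 + 113 + 185 = 443 bits.
Saving = 555 − 443 = 112 bits.

112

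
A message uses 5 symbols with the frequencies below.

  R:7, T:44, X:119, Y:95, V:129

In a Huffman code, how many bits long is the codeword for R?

3

Huffman merges, smallest pair first:
combine R(7), T(44) → 51
combine 51, Y(95) → 146
combine X(119), V(129) → 248
combine 146, 248 → 394
R sits 3 levels below the root, so its codeword is 3 bits.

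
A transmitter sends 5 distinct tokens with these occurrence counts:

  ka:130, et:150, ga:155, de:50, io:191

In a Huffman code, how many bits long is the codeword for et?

2

Repeatedly merge the two smallest:
de(50) + ka(130) → 180
et(150) + ga(155) → 305
180 + io(191) → 371
305 + 371 → 676
et's leaf is at depth 2, giving a 2-bit codeword.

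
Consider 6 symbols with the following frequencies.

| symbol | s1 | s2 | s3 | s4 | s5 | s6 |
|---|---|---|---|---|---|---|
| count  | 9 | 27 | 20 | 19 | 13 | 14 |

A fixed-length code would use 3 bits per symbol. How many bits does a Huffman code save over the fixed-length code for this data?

Fixed-length: 3 bits × 102 symbols = 306 bits.
Huffman merges:
combine s1(9), s5(13) → 22
combine s6(14), s4(19) → 33
combine s3(20), 22 → 42
combine s2(27), 33 → 60
combine 42, 60 → 102
Huffman total = 22 + 33 + 42 + 60 + 102 = 259 bits.
Saving = 306 − 259 = 47 bits.

47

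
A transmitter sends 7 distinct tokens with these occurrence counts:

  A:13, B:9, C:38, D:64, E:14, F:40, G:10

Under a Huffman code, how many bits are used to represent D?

Build the tree from the bottom:
combine B(9), G(10) → 19
combine A(13), E(14) → 27
combine 19, 27 → 46
combine C(38), F(40) → 78
combine 46, D(64) → 110
combine 78, 110 → 188
D's leaf is at depth 2, giving a 2-bit codeword.

2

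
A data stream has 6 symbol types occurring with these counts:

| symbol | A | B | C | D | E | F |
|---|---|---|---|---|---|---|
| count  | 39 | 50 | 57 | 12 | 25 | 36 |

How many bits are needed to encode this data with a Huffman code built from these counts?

Merge the two smallest weights repeatedly:
merge D(12) and E(25): 37
merge F(36) and 37: 73
merge A(39) and B(50): 89
merge C(57) and 73: 130
merge 89 and 130: 219
The encoded length is the sum of every internal node's weight: 37 + 73 + 89 + 130 + 219 = 548 bits.

548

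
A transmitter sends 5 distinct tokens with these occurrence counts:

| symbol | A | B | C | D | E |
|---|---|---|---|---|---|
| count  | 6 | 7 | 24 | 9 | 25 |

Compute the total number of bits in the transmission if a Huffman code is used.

Merge the two smallest weights repeatedly:
A(6) + B(7) → 13
D(9) + 13 → 22
22 + C(24) → 46
E(25) + 46 → 71
The encoded length is the sum of every internal node's weight: 13 + 22 + 46 + 71 = 152 bits.

152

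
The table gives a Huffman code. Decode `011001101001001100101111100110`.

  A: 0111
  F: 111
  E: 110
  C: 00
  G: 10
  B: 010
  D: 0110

DDGBDBFED

Read left to right; each codeword is recognised as soon as it completes (prefix code):
  0110→D | 0110→D | 10→G | 010→B | 0110→D | 010→B | 111→F | 110→E | 0110→D
Decoded message: DDGBDBFED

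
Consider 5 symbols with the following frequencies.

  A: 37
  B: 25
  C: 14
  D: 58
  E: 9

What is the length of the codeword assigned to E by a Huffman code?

4

Repeatedly merge the two smallest:
combine E(9), C(14) → 23
combine 23, B(25) → 48
combine A(37), 48 → 85
combine D(58), 85 → 143
E sits 4 levels below the root, so its codeword is 4 bits.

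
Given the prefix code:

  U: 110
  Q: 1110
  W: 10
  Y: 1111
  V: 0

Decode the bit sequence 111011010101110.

QUWWQ

Read left to right; each codeword is recognised as soon as it completes (prefix code):
  1110→Q | 110→U | 10→W | 10→W | 1110→Q
Decoded message: QUWWQ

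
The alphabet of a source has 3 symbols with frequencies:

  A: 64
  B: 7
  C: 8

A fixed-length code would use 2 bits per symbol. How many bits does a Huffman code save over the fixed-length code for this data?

64

Fixed-length: 2 bits × 79 symbols = 158 bits.
Huffman merges:
merge B(7) and C(8): 15
merge 15 and A(64): 79
Huffman total = 15 + 79 = 94 bits.
Saving = 158 − 94 = 64 bits.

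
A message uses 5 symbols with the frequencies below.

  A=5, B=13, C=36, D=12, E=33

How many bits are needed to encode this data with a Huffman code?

Merge the two smallest weights repeatedly:
A(5) + D(12) → 17
B(13) + 17 → 30
30 + E(33) → 63
C(36) + 63 → 99
Total encoded bits = sum of merged weights = 17 + 30 + 63 + 99 = 209.

209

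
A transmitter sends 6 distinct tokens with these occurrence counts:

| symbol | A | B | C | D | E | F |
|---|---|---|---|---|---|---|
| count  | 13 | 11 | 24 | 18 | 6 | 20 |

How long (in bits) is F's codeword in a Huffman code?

2

Build the tree from the bottom:
combine E(6), B(11) → 17
combine A(13), 17 → 30
combine D(18), F(20) → 38
combine C(24), 30 → 54
combine 38, 54 → 92
The subtree containing F is merged 2 times, so code length = 2.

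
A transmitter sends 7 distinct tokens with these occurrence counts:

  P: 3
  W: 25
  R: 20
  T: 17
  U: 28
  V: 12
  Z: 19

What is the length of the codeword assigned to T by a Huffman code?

Repeatedly merge the two smallest:
combine P(3), V(12) → 15
combine 15, T(17) → 32
combine Z(19), R(20) → 39
combine W(25), U(28) → 53
combine 32, 39 → 71
combine 53, 71 → 124
The subtree containing T is merged 3 times, so code length = 3.

3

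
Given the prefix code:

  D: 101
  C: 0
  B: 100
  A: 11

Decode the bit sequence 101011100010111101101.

Read left to right; each codeword is recognised as soon as it completes (prefix code):
  101→D | 0→C | 11→A | 100→B | 0→C | 101→D | 11→A | 101→D | 101→D
Decoded message: DCABCDADD

DCABCDADD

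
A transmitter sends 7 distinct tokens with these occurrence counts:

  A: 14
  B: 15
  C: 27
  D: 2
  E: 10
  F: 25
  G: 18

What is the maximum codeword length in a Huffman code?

4

Merge the two lowest-weight nodes at each step:
D(2) + E(10) → 12
12 + A(14) → 26
B(15) + G(18) → 33
F(25) + 26 → 51
C(27) + 33 → 60
51 + 60 → 111
The first pair merged (D, E) ends up deepest, at depth 4.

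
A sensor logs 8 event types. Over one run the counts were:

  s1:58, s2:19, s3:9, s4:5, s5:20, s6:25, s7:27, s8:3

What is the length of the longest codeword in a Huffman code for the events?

5

Merge the two lowest-weight nodes at each step:
s8(3) + s4(5) → 8
8 + s3(9) → 17
17 + s2(19) → 36
s5(20) + s6(25) → 45
s7(27) + 36 → 63
45 + s1(58) → 103
63 + 103 → 166
Maximum depth reached is 5.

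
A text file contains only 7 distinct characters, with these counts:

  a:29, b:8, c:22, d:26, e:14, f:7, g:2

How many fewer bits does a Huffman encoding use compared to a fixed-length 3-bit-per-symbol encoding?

Fixed-length: 3 bits × 108 symbols = 324 bits.
Huffman merges:
g(2) + f(7) → 9
b(8) + 9 → 17
e(14) + 17 → 31
c(22) + d(26) → 48
a(29) + 31 → 60
48 + 60 → 108
Huffman total = 9 + 17 + 31 + 48 + 60 + 108 = 273 bits.
Saving = 324 − 273 = 51 bits.

51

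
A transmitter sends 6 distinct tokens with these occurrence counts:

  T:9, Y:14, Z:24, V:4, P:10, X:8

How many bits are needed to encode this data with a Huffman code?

Greedily combine the two least-frequent nodes:
combine V(4), X(8) → 12
combine T(9), P(10) → 19
combine 12, Y(14) → 26
combine 19, Z(24) → 43
combine 26, 43 → 69
The encoded length is the sum of every internal node's weight: 12 + 19 + 26 + 43 + 69 = 169 bits.

169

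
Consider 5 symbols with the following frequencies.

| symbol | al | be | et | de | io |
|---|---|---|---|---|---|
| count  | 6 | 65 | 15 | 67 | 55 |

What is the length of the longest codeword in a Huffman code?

3

Merge the two lowest-weight nodes at each step:
merge al(6) and et(15): 21
merge 21 and io(55): 76
merge be(65) and de(67): 132
merge 76 and 132: 208
The rarest symbols sit at the bottom; the longest codeword is 3 bits.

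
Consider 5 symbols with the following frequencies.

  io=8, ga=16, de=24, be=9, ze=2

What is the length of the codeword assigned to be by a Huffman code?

3

Huffman merges, smallest pair first:
ze(2) + io(8) → 10
be(9) + 10 → 19
ga(16) + 19 → 35
de(24) + 35 → 59
The subtree containing be is merged 3 times, so code length = 3.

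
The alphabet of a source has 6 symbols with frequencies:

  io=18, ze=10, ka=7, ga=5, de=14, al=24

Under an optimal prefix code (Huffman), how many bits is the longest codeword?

Merge the two lowest-weight nodes at each step:
merge ga(5) and ka(7): 12
merge ze(10) and 12: 22
merge de(14) and io(18): 32
merge 22 and al(24): 46
merge 32 and 46: 78
The rarest symbols sit at the bottom; the longest codeword is 4 bits.

4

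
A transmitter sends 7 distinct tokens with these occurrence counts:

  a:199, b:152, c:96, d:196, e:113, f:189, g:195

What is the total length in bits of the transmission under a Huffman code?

Build the Huffman tree bottom-up:
merge c(96) and e(113): 209
merge b(152) and f(189): 341
merge g(195) and d(196): 391
merge a(199) and 209: 408
merge 341 and 391: 732
merge 408 and 732: 1140
The encoded length is the sum of every internal node's weight: 209 + 341 + 391 + 408 + 732 + 1140 = 3221 bits.

3221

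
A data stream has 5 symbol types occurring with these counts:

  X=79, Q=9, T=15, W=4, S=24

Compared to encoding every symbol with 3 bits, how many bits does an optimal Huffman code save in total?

Fixed-length: 3 bits × 131 symbols = 393 bits.
Huffman merges:
merge W(4) and Q(9): 13
merge 13 and T(15): 28
merge S(24) and 28: 52
merge 52 and X(79): 131
Huffman total = 13 + 28 + 52 + 131 = 224 bits.
Saving = 393 − 224 = 169 bits.

169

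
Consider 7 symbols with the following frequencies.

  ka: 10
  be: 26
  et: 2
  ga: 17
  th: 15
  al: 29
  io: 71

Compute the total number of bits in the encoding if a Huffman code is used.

Merge the two smallest weights repeatedly:
combine et(2), ka(10) → 12
combine 12, th(15) → 27
combine ga(17), be(26) → 43
combine 27, al(29) → 56
combine 43, 56 → 99
combine io(71), 99 → 170
Each symbol's bit-cost is frequency × depth; summing gives 407 bits (equivalently 12 + 27 + 43 + 56 + 99 + 170).

407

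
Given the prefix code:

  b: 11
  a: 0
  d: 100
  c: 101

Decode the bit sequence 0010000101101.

aadaacc

Read left to right; each codeword is recognised as soon as it completes (prefix code):
  0→a | 0→a | 100→d | 0→a | 0→a | 101→c | 101→c
Decoded message: aadaacc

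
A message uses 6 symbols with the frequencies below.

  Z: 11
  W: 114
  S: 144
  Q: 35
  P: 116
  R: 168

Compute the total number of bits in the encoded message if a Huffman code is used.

1382

Greedily combine the two least-frequent nodes:
combine Z(11), Q(35) → 46
combine 46, W(114) → 160
combine P(116), S(144) → 260
combine 160, R(168) → 328
combine 260, 328 → 588
Each symbol's bit-cost is frequency × depth; summing gives 1382 bits (equivalently 46 + 160 + 260 + 328 + 588).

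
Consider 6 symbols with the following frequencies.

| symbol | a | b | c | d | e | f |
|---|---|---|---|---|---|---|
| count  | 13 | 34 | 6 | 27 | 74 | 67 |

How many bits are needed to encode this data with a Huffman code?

507

Build the Huffman tree bottom-up:
merge c(6) and a(13): 19
merge 19 and d(27): 46
merge b(34) and 46: 80
merge f(67) and e(74): 141
merge 80 and 141: 221
Each symbol's bit-cost is frequency × depth; summing gives 507 bits (equivalently 19 + 46 + 80 + 141 + 221).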